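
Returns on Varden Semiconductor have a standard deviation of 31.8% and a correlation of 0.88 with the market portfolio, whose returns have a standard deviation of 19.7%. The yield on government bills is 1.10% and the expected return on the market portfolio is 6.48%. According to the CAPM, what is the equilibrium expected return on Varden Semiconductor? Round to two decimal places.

8.74%

β = ρ × σ_i / σ_m = 0.88 × 31.8% / 19.7% = 1.4205
MRP = 6.48% − 1.10% = 5.38%
E(R) = 1.10% + 1.4205 × 5.38% = 8.74%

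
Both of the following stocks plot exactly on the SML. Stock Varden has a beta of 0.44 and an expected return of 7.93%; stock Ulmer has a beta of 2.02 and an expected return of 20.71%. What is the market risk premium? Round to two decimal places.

Both satisfy E(R) = R_f + β·MRP, so the slope of the SML is
MRP = (20.71% − 7.93%) / (2.02 − 0.44) = 12.78% / 1.58 = 8.0886%

8.09%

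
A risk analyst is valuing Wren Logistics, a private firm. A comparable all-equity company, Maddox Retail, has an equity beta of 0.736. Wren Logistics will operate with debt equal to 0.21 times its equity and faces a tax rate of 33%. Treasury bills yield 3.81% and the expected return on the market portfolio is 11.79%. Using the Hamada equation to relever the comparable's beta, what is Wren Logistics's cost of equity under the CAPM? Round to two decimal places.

10.51%

β_L = β_U × [1 + (1 − t)(D/E)] = 0.736 × [1 + (1 − 0.33) × 0.21]
    = 0.736 × [1 + 0.67 × 0.21] = 0.736 × 1.1407 = 0.8396
MRP = 11.79% − 3.81% = 7.98%
E(R) = R_f + β_L × MRP = 3.81% + 0.8396 × 7.98% = 10.51%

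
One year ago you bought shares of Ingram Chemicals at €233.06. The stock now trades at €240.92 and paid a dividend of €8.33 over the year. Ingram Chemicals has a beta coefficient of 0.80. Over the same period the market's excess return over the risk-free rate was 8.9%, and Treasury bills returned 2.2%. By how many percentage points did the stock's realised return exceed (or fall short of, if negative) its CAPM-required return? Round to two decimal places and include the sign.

-2.37%

Realised HPR = (P1 + D1 − P0) / P0 = (240.92 + 8.33 − 233.06) / 233.06 = 16.19 / 233.06 = 6.9467%
CAPM required = R_f + β·MRP = 2.2% + 0.80 × 8.9% = 9.3200%
α = realised − required = 6.9467% − 9.3200% = -2.37%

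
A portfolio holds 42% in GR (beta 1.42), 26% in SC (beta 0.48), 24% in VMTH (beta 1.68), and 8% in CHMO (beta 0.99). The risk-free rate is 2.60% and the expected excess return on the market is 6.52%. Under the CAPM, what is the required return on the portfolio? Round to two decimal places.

10.45%

β_P = Σ w_i β_i = 0.42×1.42 + 0.26×0.48 + 0.24×1.68 + 0.08×0.99 = 1.2036
E(R_P) = R_f + β_P × MRP = 2.60% + 1.2036 × 6.52% = 10.45%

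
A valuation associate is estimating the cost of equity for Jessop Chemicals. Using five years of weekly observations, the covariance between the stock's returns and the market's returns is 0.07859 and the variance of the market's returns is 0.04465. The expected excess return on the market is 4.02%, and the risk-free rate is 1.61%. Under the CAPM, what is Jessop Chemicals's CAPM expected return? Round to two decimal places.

8.69%

β = Cov(R_i, R_m) / Var(R_m) = 0.07859 / 0.04465 = 1.7601
E(R) = R_f + β × MRP = 1.61% + 1.7601 × 4.02% = 8.69%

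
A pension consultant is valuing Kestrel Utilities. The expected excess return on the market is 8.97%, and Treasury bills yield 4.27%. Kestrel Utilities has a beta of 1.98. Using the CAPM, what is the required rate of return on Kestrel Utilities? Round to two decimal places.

22.03%

E(R) = R_f + β × MRP = 4.27% + 1.98 × 8.97% = 22.03%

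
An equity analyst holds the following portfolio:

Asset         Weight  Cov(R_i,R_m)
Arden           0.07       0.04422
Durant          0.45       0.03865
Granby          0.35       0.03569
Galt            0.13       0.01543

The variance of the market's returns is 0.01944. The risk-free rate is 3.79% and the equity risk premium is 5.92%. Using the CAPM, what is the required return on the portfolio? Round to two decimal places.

β_Arden = 0.04422 / 0.01944 = 2.2747
β_Durant = 0.03865 / 0.01944 = 1.9882
β_Granby = 0.03569 / 0.01944 = 1.8359
β_Galt = 0.01543 / 0.01944 = 0.7937
β_P = Σ w_i β_i = 0.07×2.2747 + 0.45×1.9882 + 0.35×1.8359 + 0.13×0.7937 = 1.7997
E(R_P) = R_f + β_P × MRP = 3.79% + 1.7997 × 5.92% = 14.44%

14.44%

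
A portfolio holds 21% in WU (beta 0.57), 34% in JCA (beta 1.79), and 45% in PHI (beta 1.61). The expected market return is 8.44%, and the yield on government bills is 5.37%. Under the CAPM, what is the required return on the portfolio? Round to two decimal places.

β_P = Σ w_i β_i = 0.21×0.57 + 0.34×1.79 + 0.45×1.61 = 1.4528
MRP = 8.44% − 5.37% = 3.07%
E(R_P) = R_f + β_P × MRP = 5.37% + 1.4528 × 3.07% = 9.83%

9.83%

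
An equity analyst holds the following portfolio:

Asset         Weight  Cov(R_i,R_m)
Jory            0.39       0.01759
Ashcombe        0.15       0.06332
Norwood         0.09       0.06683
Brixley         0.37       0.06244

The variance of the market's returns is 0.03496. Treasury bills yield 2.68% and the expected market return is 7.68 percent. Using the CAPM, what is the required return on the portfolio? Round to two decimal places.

9.18%

β_Jory = 0.01759 / 0.03496 = 0.5031
β_Ashcombe = 0.06332 / 0.03496 = 1.8112
β_Norwood = 0.06683 / 0.03496 = 1.9116
β_Brixley = 0.06244 / 0.03496 = 1.7860
β_P = Σ w_i β_i = 0.39×0.5031 + 0.15×1.8112 + 0.09×1.9116 + 0.37×1.7860 = 1.3008
MRP = 7.68% − 2.68% = 5.00%
E(R_P) = R_f + β_P × MRP = 2.68% + 1.3008 × 5.00% = 9.18%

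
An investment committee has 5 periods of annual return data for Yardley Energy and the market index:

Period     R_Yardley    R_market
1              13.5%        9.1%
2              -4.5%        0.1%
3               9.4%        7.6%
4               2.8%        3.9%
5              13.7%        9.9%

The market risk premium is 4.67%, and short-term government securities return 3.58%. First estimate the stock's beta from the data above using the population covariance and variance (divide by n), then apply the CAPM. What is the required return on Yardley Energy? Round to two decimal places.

12.48%

Mean R_i = (13.5 − 4.5 + 9.4 + 2.8 + 13.7) / 5 = 6.9800%
Mean R_m = (9.1 + 0.1 + 7.6 + 3.9 + 9.9) / 5 = 6.1200%
Σ(R_i − R̄_i)(R_m − R̄_m) = 126.8020  ⇒  Cov = 126.8020 / 5 = 25.3604
Σ(R_m − R̄_m)² = 66.5280  ⇒  Var(R_m) = 66.5280 / 5 = 13.3056
β = Cov / Var(R_m) = 25.3604 / 13.3056 = 1.9060
E(R) = R_f + β × MRP = 3.58% + 1.9060 × 4.67% = 12.48%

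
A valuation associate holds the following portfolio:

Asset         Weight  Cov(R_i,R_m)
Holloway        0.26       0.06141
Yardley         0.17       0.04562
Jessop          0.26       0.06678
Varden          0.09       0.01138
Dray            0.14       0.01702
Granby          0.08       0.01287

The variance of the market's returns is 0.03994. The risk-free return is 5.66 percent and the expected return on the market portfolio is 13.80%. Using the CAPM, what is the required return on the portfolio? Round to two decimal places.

14.94%

β_Holloway = 0.06141 / 0.03994 = 1.5376
β_Yardley = 0.04562 / 0.03994 = 1.1422
β_Jessop = 0.06678 / 0.03994 = 1.6720
β_Varden = 0.01138 / 0.03994 = 0.2849
β_Dray = 0.01702 / 0.03994 = 0.4261
β_Granby = 0.01287 / 0.03994 = 0.3222
β_P = Σ w_i β_i = 0.26×1.5376 + 0.17×1.1422 + 0.26×1.6720 + 0.09×0.2849 + 0.14×0.4261 + 0.08×0.3222 = 1.1397
MRP = 13.80% − 5.66% = 8.14%
E(R_P) = R_f + β_P × MRP = 5.66% + 1.1397 × 8.14% = 14.94%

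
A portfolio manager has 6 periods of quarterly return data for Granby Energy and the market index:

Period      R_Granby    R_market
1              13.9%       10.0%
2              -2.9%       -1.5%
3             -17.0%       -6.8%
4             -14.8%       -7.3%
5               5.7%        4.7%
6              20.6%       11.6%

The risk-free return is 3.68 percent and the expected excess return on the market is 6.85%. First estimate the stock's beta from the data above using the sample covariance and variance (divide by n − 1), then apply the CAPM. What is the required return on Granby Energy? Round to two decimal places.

16.25%

Mean R_i = (13.9 − 2.9 − 17.0 − 14.8 + 5.7 + 20.6) / 6 = 0.9167%
Mean R_m = (10.0 − 1.5 − 6.8 − 7.3 + 4.7 + 11.6) / 6 = 1.7833%
Σ(R_i − R̄_i)(R_m − R̄_m) = 622.9317  ⇒  Cov = 622.9317 / 5 = 124.5863
Σ(R_m − R̄_m)² = 339.3483  ⇒  Var(R_m) = 339.3483 / 5 = 67.8697
β = Cov / Var(R_m) = 124.5863 / 67.8697 = 1.8357
E(R) = R_f + β × MRP = 3.68% + 1.8357 × 6.85% = 16.25%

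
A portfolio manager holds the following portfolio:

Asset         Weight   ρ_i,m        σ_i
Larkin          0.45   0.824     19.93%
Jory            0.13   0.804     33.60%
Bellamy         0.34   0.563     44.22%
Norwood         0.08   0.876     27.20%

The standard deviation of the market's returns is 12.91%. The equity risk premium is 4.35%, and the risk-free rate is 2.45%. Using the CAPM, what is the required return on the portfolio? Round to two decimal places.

β_Larkin = 0.824 × 19.93% / 12.91% = 1.2721
β_Jory = 0.804 × 33.60% / 12.91% = 2.0925
β_Bellamy = 0.563 × 44.22% / 12.91% = 1.9284
β_Norwood = 0.876 × 27.20% / 12.91% = 1.8456
β_P = Σ w_i β_i = 0.45×1.2721 + 0.13×2.0925 + 0.34×1.9284 + 0.08×1.8456 = 1.6478
E(R_P) = R_f + β_P × MRP = 2.45% + 1.6478 × 4.35% = 9.62%

9.62%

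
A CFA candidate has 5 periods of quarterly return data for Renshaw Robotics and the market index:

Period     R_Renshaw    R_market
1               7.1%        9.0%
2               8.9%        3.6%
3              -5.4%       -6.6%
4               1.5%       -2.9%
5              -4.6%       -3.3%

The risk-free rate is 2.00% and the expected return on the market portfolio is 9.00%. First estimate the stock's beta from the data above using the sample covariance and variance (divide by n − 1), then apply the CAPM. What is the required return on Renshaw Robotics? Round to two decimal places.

Mean R_i = (7.1 + 8.9 − 5.4 + 1.5 − 4.6) / 5 = 1.5000%
Mean R_m = (9.0 + 3.6 − 6.6 − 2.9 − 3.3) / 5 = -0.0400%
Σ(R_i − R̄_i)(R_m − R̄_m) = 142.7100  ⇒  Cov = 142.7100 / 4 = 35.6775
Σ(R_m − R̄_m)² = 156.8120  ⇒  Var(R_m) = 156.8120 / 4 = 39.2030
β = Cov / Var(R_m) = 35.6775 / 39.2030 = 0.9101
MRP = 9.00% − 2.00% = 7.00%
E(R) = R_f + β × MRP = 2.00% + 0.9101 × 7.00% = 8.37%

8.37%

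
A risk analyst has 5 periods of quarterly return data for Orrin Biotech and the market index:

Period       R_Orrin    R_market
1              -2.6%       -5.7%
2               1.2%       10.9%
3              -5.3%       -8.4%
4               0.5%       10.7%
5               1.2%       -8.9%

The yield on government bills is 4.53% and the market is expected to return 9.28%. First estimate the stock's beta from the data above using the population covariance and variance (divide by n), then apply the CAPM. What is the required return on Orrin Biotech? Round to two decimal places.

Mean R_i = (-2.6 + 1.2 − 5.3 + 0.5 + 1.2) / 5 = -1.0000%
Mean R_m = (-5.7 + 10.9 − 8.4 + 10.7 − 8.9) / 5 = -0.2800%
Σ(R_i − R̄_i)(R_m − R̄_m) = 65.6900  ⇒  Cov = 65.6900 / 5 = 13.1380
Σ(R_m − R̄_m)² = 415.1680  ⇒  Var(R_m) = 415.1680 / 5 = 83.0336
β = Cov / Var(R_m) = 13.1380 / 83.0336 = 0.1582
MRP = 9.28% − 4.53% = 4.75%
E(R) = R_f + β × MRP = 4.53% + 0.1582 × 4.75% = 5.28%

5.28%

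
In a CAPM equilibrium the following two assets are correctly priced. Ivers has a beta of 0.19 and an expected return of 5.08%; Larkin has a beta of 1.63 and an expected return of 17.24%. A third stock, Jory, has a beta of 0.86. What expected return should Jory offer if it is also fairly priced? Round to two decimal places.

10.74%

MRP (SML slope) = (17.24% − 5.08%) / (1.63 − 0.19) = 12.16% / 1.44 = 8.4444%
R_f (intercept) = 5.08% − 0.19 × 8.4444% = 3.4756%
E(R_Jory) = R_f + β × MRP = 3.4756% + 0.86 × 8.4444% = 10.74%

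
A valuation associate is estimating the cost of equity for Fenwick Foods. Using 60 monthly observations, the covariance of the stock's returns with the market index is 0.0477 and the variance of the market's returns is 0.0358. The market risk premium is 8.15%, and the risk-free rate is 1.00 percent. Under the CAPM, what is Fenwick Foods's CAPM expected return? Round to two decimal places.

β = Cov(R_i, R_m) / Var(R_m) = 0.0477 / 0.0358 = 1.3324
E(R) = R_f + β × MRP = 1.00% + 1.3324 × 8.15% = 11.86%

11.86%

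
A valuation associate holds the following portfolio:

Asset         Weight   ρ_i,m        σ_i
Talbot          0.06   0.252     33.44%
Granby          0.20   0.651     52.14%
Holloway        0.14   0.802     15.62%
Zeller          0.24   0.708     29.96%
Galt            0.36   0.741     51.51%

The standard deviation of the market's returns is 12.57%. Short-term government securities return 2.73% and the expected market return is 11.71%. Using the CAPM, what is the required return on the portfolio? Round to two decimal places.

22.65%

β_Talbot = 0.252 × 33.44% / 12.57% = 0.6704
β_Granby = 0.651 × 52.14% / 12.57% = 2.7003
β_Holloway = 0.802 × 15.62% / 12.57% = 0.9966
β_Zeller = 0.708 × 29.96% / 12.57% = 1.6875
β_Galt = 0.741 × 51.51% / 12.57% = 3.0365
β_P = Σ w_i β_i = 0.06×0.6704 + 0.20×2.7003 + 0.14×0.9966 + 0.24×1.6875 + 0.36×3.0365 = 2.2179
MRP = 11.71% − 2.73% = 8.98%
E(R_P) = R_f + β_P × MRP = 2.73% + 2.2179 × 8.98% = 22.65%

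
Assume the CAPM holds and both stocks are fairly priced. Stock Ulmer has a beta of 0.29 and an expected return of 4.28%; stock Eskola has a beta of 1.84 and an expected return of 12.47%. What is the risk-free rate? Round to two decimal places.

2.75%

Both satisfy E(R) = R_f + β·MRP, so the slope of the SML is
MRP = (12.47% − 4.28%) / (1.84 − 0.29) = 8.19% / 1.55 = 5.2839%
R_f = E(R_Ulmer) − β_Ulmer·MRP = 4.28% − 0.29 × 5.2839% = 2.7477%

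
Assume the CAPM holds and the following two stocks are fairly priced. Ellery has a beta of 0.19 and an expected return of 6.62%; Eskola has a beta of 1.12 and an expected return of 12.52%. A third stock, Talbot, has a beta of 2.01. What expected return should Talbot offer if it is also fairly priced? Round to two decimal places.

18.17%

MRP (SML slope) = (12.52% − 6.62%) / (1.12 − 0.19) = 5.90% / 0.93 = 6.3441%
R_f (intercept) = 6.62% − 0.19 × 6.3441% = 5.4146%
E(R_Talbot) = R_f + β × MRP = 5.4146% + 2.01 × 6.3441% = 18.17%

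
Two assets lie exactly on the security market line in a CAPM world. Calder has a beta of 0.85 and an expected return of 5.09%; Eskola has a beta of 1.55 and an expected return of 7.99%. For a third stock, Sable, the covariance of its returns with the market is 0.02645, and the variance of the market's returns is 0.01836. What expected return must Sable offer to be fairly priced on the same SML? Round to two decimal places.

7.54%

MRP = (7.99% − 5.09%) / (1.55 − 0.85) = 4.1429%
R_f = 5.09% − 0.85 × 4.1429% = 1.5685%
β_Sable = Cov / Var(R_m) = 0.02645 / 0.01836 = 1.4406
E(R_Sable) = R_f + β × MRP = 1.5685% + 1.4406 × 4.1429% = 7.54%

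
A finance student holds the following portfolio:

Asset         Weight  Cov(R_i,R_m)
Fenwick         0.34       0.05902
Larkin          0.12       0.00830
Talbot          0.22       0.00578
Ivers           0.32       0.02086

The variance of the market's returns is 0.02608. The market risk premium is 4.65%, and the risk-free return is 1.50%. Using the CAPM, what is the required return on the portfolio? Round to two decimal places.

β_Fenwick = 0.05902 / 0.02608 = 2.2630
β_Larkin = 0.00830 / 0.02608 = 0.3183
β_Talbot = 0.00578 / 0.02608 = 0.2216
β_Ivers = 0.02086 / 0.02608 = 0.7998
β_P = Σ w_i β_i = 0.34×2.2630 + 0.12×0.3183 + 0.22×0.2216 + 0.32×0.7998 = 1.1123
E(R_P) = R_f + β_P × MRP = 1.50% + 1.1123 × 4.65% = 6.67%

6.67%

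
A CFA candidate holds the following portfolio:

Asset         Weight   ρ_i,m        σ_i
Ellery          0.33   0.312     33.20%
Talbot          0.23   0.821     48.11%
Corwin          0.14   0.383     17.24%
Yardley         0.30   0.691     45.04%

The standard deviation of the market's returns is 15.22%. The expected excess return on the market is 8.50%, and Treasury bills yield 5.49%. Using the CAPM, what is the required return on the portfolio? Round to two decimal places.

18.20%

β_Ellery = 0.312 × 33.20% / 15.22% = 0.6806
β_Talbot = 0.821 × 48.11% / 15.22% = 2.5952
β_Corwin = 0.383 × 17.24% / 15.22% = 0.4338
β_Yardley = 0.691 × 45.04% / 15.22% = 2.0449
β_P = Σ w_i β_i = 0.33×0.6806 + 0.23×2.5952 + 0.14×0.4338 + 0.30×2.0449 = 1.4957
E(R_P) = R_f + β_P × MRP = 5.49% + 1.4957 × 8.50% = 18.20%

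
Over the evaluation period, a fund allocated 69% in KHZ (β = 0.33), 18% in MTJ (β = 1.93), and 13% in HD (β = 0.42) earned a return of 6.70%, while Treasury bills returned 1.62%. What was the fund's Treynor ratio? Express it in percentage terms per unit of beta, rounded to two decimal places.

8.07%

β_P = 0.69×0.33 + 0.18×1.93 + 0.13×0.42 = 0.6297
Treynor = (R_P − R_f) / β_P = (6.70% − 1.62%) / 0.6297 = 5.08% / 0.6297 = 8.07%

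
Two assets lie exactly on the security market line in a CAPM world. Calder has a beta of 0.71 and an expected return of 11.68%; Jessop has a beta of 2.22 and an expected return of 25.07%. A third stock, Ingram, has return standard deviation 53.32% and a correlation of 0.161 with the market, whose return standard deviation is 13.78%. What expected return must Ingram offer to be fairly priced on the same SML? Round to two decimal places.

10.91%

MRP = (25.07% − 11.68%) / (2.22 − 0.71) = 8.8675%
R_f = 11.68% − 0.71 × 8.8675% = 5.3841%
β_Ingram = ρ·σ_i/σ_m = 0.161 × 53.32 / 13.78 = 0.6230
E(R_Ingram) = R_f + β × MRP = 5.3841% + 0.6230 × 8.8675% = 10.91%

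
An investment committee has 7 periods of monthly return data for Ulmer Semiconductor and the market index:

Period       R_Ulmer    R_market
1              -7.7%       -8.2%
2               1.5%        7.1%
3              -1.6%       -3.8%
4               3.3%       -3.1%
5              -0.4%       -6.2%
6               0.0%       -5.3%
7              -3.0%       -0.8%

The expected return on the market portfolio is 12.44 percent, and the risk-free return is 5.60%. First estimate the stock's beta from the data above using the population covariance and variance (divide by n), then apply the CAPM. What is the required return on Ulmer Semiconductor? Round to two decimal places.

7.95%

Mean R_i = (-7.7 + 1.5 − 1.6 + 3.3 − 0.4 + 0.0 − 3.0) / 7 = -1.1286%
Mean R_m = (-8.2 + 7.1 − 3.8 − 3.1 − 6.2 − 5.3 − 0.8) / 7 = -2.9000%
Σ(R_i − R̄_i)(R_m − R̄_m) = 51.6100  ⇒  Cov = 51.6100 / 7 = 7.3729
Σ(R_m − R̄_m)² = 150.0000  ⇒  Var(R_m) = 150.0000 / 7 = 21.4286
β = Cov / Var(R_m) = 7.3729 / 21.4286 = 0.3441
MRP = 12.44% − 5.60% = 6.84%
E(R) = R_f + β × MRP = 5.60% + 0.3441 × 6.84% = 7.95%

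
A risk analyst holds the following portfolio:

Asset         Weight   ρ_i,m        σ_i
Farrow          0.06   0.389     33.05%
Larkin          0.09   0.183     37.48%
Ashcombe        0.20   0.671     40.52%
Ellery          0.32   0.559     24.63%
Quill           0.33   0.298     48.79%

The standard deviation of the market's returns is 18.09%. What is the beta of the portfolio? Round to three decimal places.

0.886

β_Farrow = 0.389 × 33.05% / 18.09% = 0.7107
β_Larkin = 0.183 × 37.48% / 18.09% = 0.3792
β_Ashcombe = 0.671 × 40.52% / 18.09% = 1.5030
β_Ellery = 0.559 × 24.63% / 18.09% = 0.7611
β_Quill = 0.298 × 48.79% / 18.09% = 0.8037
β_P = Σ w_i β_i = 0.06×0.7107 + 0.09×0.3792 + 0.20×1.5030 + 0.32×0.7611 + 0.33×0.8037 = 0.8861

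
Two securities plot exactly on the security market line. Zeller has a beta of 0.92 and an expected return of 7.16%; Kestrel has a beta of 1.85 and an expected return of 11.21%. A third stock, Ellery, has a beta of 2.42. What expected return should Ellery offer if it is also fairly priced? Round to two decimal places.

MRP (SML slope) = (11.21% − 7.16%) / (1.85 − 0.92) = 4.05% / 0.93 = 4.3548%
R_f (intercept) = 7.16% − 0.92 × 4.3548% = 3.1536%
E(R_Ellery) = R_f + β × MRP = 3.1536% + 2.42 × 4.3548% = 13.69%

13.69%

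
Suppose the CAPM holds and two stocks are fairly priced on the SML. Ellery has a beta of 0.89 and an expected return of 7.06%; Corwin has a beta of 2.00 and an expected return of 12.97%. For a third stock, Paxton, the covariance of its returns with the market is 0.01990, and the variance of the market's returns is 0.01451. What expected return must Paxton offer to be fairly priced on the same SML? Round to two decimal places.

MRP = (12.97% − 7.06%) / (2.00 − 0.89) = 5.3243%
R_f = 7.06% − 0.89 × 5.3243% = 2.3214%
β_Paxton = Cov / Var(R_m) = 0.01990 / 0.01451 = 1.3715
E(R_Paxton) = R_f + β × MRP = 2.3214% + 1.3715 × 5.3243% = 9.62%

9.62%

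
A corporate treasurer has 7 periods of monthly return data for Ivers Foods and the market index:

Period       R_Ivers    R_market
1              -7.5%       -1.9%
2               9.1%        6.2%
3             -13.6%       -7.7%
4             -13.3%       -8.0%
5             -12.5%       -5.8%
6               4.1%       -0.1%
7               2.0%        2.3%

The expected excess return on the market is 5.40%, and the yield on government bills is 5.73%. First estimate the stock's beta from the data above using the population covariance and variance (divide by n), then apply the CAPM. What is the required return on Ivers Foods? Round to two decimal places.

14.84%

Mean R_i = (-7.5 + 9.1 − 13.6 − 13.3 − 12.5 + 4.1 + 2.0) / 7 = -4.5286%
Mean R_m = (-1.9 + 6.2 − 7.7 − 8.0 − 5.8 − 0.1 + 2.3) / 7 = -2.1429%
Σ(R_i − R̄_i)(R_m − R̄_m) = 290.5514  ⇒  Cov = 290.5514 / 7 = 41.5073
Σ(R_m − R̄_m)² = 172.1371  ⇒  Var(R_m) = 172.1371 / 7 = 24.5910
β = Cov / Var(R_m) = 41.5073 / 24.5910 = 1.6879
E(R) = R_f + β × MRP = 5.73% + 1.6879 × 5.40% = 14.84%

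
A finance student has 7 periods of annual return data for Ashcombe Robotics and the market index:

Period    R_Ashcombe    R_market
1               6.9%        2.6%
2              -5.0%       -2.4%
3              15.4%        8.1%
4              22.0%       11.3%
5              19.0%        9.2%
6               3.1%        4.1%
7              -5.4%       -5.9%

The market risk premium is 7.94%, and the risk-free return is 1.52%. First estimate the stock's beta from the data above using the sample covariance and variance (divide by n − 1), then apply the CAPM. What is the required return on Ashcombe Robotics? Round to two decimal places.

15.09%

Mean R_i = (6.9 − 5.0 + 15.4 + 22.0 + 19.0 + 3.1 − 5.4) / 7 = 8.0000%
Mean R_m = (2.6 − 2.4 + 8.1 + 11.3 + 9.2 + 4.1 − 5.9) / 7 = 3.8571%
Σ(R_i − R̄_i)(R_m − R̄_m) = 406.6500  ⇒  Cov = 406.6500 / 6 = 67.7750
Σ(R_m − R̄_m)² = 237.9371  ⇒  Var(R_m) = 237.9371 / 6 = 39.6562
β = Cov / Var(R_m) = 67.7750 / 39.6562 = 1.7091
E(R) = R_f + β × MRP = 1.52% + 1.7091 × 7.94% = 15.09%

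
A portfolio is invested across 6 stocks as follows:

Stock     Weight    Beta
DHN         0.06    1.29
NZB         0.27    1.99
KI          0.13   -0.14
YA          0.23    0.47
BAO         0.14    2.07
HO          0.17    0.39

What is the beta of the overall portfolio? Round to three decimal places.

β_P = Σ w_i β_i = 0.06×1.29 + 0.27×1.99 + 0.13×-0.14 + 0.23×0.47 + 0.14×2.07 + 0.17×0.39 = 1.0607

1.061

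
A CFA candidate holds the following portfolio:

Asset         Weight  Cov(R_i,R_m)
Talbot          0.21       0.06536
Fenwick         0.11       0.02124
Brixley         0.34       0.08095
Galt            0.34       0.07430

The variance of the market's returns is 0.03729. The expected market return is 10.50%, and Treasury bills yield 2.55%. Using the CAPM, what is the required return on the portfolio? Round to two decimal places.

β_Talbot = 0.06536 / 0.03729 = 1.7527
β_Fenwick = 0.02124 / 0.03729 = 0.5696
β_Brixley = 0.08095 / 0.03729 = 2.1708
β_Galt = 0.07430 / 0.03729 = 1.9925
β_P = Σ w_i β_i = 0.21×1.7527 + 0.11×0.5696 + 0.34×2.1708 + 0.34×1.9925 = 1.8462
MRP = 10.50% − 2.55% = 7.95%
E(R_P) = R_f + β_P × MRP = 2.55% + 1.8462 × 7.95% = 17.23%

17.23%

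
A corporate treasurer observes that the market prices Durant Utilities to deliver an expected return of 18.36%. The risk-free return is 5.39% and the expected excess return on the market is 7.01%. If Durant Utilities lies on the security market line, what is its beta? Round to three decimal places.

1.850

β = (E(R) − R_f) / MRP = (18.36% − 5.39%) / 7.01% = 12.97% / 7.01% = 1.850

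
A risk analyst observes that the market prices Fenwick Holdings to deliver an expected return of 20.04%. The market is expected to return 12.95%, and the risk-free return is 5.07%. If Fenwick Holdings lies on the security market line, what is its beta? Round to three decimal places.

MRP = 12.95% − 5.07% = 7.88%
β = (E(R) − R_f) / MRP = (20.04% − 5.07%) / 7.88% = 14.97% / 7.88% = 1.900

1.900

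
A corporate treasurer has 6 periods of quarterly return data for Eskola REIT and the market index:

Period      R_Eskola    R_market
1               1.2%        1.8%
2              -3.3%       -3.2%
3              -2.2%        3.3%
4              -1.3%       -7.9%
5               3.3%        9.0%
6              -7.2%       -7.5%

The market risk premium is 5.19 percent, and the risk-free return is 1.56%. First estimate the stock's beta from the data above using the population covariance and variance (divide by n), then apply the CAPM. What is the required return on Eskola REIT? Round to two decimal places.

3.73%

Mean R_i = (1.2 − 3.3 − 2.2 − 1.3 + 3.3 − 7.2) / 6 = -1.5833%
Mean R_m = (1.8 − 3.2 + 3.3 − 7.9 + 9.0 − 7.5) / 6 = -0.7500%
Σ(R_i − R̄_i)(R_m − R̄_m) = 92.3050  ⇒  Cov = 92.3050 / 6 = 15.3842
Σ(R_m − R̄_m)² = 220.6550  ⇒  Var(R_m) = 220.6550 / 6 = 36.7758
β = Cov / Var(R_m) = 15.3842 / 36.7758 = 0.4183
E(R) = R_f + β × MRP = 1.56% + 0.4183 × 5.19% = 3.73%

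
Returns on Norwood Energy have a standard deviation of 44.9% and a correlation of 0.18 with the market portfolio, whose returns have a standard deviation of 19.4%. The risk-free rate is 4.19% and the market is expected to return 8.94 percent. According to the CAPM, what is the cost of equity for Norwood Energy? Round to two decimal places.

β = ρ × σ_i / σ_m = 0.18 × 44.9% / 19.4% = 0.4166
MRP = 8.94% − 4.19% = 4.75%
E(R) = 4.19% + 0.4166 × 4.75% = 6.17%

6.17%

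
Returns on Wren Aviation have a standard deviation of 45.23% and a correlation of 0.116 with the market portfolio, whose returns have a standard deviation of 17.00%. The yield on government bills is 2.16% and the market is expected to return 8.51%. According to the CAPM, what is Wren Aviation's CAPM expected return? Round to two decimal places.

4.12%

β = ρ × σ_i / σ_m = 0.116 × 45.23% / 17.00% = 0.3086
MRP = 8.51% − 2.16% = 6.35%
E(R) = 2.16% + 0.3086 × 6.35% = 4.12%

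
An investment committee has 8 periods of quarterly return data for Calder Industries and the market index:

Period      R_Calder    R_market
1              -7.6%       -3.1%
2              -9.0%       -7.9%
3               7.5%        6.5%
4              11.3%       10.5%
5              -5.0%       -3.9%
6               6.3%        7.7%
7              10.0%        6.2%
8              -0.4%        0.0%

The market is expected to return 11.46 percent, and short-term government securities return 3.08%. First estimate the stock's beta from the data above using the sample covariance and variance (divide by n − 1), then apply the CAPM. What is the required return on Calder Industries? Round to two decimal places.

13.12%

Mean R_i = (-7.6 − 9.0 + 7.5 + 11.3 − 5.0 + 6.3 + 10.0 − 0.4) / 8 = 1.6375%
Mean R_m = (-3.1 − 7.9 + 6.5 + 10.5 − 3.9 + 7.7 + 6.2 + 0.0) / 8 = 2.0000%
Σ(R_i − R̄_i)(R_m − R̄_m) = 365.8700  ⇒  Cov = 365.8700 / 7 = 52.2671
Σ(R_m − R̄_m)² = 305.4600  ⇒  Var(R_m) = 305.4600 / 7 = 43.6371
β = Cov / Var(R_m) = 52.2671 / 43.6371 = 1.1978
MRP = 11.46% − 3.08% = 8.38%
E(R) = R_f + β × MRP = 3.08% + 1.1978 × 8.38% = 13.12%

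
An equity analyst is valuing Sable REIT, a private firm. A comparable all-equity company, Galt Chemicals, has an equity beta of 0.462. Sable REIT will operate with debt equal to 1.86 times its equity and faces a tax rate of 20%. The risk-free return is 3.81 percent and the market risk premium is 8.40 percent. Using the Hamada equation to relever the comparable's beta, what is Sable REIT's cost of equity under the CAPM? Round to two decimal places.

13.47%

β_L = β_U × [1 + (1 − t)(D/E)] = 0.462 × [1 + (1 − 0.20) × 1.86]
    = 0.462 × [1 + 0.80 × 1.86] = 0.462 × 2.4880 = 1.1495
E(R) = R_f + β_L × MRP = 3.81% + 1.1495 × 8.40% = 13.47%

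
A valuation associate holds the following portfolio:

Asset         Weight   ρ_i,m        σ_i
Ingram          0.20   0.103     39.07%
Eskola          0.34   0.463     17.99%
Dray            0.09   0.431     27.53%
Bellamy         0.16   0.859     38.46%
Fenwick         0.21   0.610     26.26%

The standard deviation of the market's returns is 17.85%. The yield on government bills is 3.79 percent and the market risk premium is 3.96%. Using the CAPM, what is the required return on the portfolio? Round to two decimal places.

β_Ingram = 0.103 × 39.07% / 17.85% = 0.2254
β_Eskola = 0.463 × 17.99% / 17.85% = 0.4666
β_Dray = 0.431 × 27.53% / 17.85% = 0.6647
β_Bellamy = 0.859 × 38.46% / 17.85% = 1.8508
β_Fenwick = 0.610 × 26.26% / 17.85% = 0.8974
β_P = Σ w_i β_i = 0.20×0.2254 + 0.34×0.4666 + 0.09×0.6647 + 0.16×1.8508 + 0.21×0.8974 = 0.7481
E(R_P) = R_f + β_P × MRP = 3.79% + 0.7481 × 3.96% = 6.75%

6.75%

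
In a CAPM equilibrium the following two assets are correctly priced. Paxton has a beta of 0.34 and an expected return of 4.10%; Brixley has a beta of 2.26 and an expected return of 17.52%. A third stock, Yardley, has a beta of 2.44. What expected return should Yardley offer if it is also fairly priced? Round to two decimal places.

18.78%

MRP (SML slope) = (17.52% − 4.10%) / (2.26 − 0.34) = 13.42% / 1.92 = 6.9896%
R_f (intercept) = 4.10% − 0.34 × 6.9896% = 1.7235%
E(R_Yardley) = R_f + β × MRP = 1.7235% + 2.44 × 6.9896% = 18.78%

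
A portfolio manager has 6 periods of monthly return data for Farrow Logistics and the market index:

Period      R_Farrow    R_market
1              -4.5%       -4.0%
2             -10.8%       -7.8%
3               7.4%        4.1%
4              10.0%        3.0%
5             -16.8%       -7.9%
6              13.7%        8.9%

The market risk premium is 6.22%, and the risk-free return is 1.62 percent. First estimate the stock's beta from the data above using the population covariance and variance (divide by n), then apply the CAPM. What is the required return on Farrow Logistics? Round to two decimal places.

Mean R_i = (-4.5 − 10.8 + 7.4 + 10.0 − 16.8 + 13.7) / 6 = -0.1667%
Mean R_m = (-4.0 − 7.8 + 4.1 + 3.0 − 7.9 + 8.9) / 6 = -0.6167%
Σ(R_i − R̄_i)(R_m − R̄_m) = 416.6133  ⇒  Cov = 416.6133 / 6 = 69.4356
Σ(R_m − R̄_m)² = 241.9883  ⇒  Var(R_m) = 241.9883 / 6 = 40.3314
β = Cov / Var(R_m) = 69.4356 / 40.3314 = 1.7216
E(R) = R_f + β × MRP = 1.62% + 1.7216 × 6.22% = 12.33%

12.33%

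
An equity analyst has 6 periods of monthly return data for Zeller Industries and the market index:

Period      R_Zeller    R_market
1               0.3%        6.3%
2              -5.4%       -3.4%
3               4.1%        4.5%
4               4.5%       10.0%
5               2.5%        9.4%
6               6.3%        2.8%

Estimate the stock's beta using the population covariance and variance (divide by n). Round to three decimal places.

0.527

Mean R_i = (0.3 − 5.4 + 4.1 + 4.5 + 2.5 + 6.3) / 6 = 2.0500%
Mean R_m = (6.3 − 3.4 + 4.5 + 10.0 + 9.4 + 2.8) / 6 = 4.9333%
Σ(R_i − R̄_i)(R_m − R̄_m) = 64.1600  ⇒  Cov = 64.1600 / 6 = 10.6933
Σ(R_m − R̄_m)² = 121.6733  ⇒  Var(R_m) = 121.6733 / 6 = 20.2789
β = Cov / Var(R_m) = 10.6933 / 20.2789 = 0.5273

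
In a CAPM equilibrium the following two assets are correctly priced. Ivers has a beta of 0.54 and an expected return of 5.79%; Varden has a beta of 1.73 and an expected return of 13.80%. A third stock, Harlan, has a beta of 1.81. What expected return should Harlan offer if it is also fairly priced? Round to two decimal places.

MRP (SML slope) = (13.80% − 5.79%) / (1.73 − 0.54) = 8.01% / 1.19 = 6.7311%
R_f (intercept) = 5.79% − 0.54 × 6.7311% = 2.1552%
E(R_Harlan) = R_f + β × MRP = 2.1552% + 1.81 × 6.7311% = 14.34%

14.34%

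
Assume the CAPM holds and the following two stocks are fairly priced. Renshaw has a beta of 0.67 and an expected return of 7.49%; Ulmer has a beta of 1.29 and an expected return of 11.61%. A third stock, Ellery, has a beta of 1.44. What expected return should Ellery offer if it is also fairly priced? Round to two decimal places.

12.61%

MRP (SML slope) = (11.61% − 7.49%) / (1.29 − 0.67) = 4.12% / 0.62 = 6.6452%
R_f (intercept) = 7.49% − 0.67 × 6.6452% = 3.0377%
E(R_Ellery) = R_f + β × MRP = 3.0377% + 1.44 × 6.6452% = 12.61%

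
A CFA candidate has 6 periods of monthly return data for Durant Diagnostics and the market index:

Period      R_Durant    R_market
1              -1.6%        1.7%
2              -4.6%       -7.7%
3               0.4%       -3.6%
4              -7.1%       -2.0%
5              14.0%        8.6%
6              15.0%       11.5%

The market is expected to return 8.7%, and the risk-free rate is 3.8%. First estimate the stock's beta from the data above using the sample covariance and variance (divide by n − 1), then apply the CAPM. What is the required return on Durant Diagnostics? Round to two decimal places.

9.46%

Mean R_i = (-1.6 − 4.6 + 0.4 − 7.1 + 14.0 + 15.0) / 6 = 2.6833%
Mean R_m = (1.7 − 7.7 − 3.6 − 2.0 + 8.6 + 11.5) / 6 = 1.4167%
Σ(R_i − R̄_i)(R_m − R̄_m) = 315.5517  ⇒  Cov = 315.5517 / 5 = 63.1103
Σ(R_m − R̄_m)² = 273.3083  ⇒  Var(R_m) = 273.3083 / 5 = 54.6617
β = Cov / Var(R_m) = 63.1103 / 54.6617 = 1.1546
MRP = 8.7% − 3.8% = 4.90%
E(R) = R_f + β × MRP = 3.8% + 1.1546 × 4.9% = 9.46%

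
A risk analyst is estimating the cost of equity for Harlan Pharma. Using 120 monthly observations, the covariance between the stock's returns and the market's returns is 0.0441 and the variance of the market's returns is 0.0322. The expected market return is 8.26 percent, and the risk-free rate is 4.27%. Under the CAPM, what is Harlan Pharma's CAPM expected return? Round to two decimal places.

9.73%

β = Cov(R_i, R_m) / Var(R_m) = 0.0441 / 0.0322 = 1.3696
MRP = 8.26% − 4.27% = 3.99%
E(R) = R_f + β × MRP = 4.27% + 1.3696 × 3.99% = 9.73%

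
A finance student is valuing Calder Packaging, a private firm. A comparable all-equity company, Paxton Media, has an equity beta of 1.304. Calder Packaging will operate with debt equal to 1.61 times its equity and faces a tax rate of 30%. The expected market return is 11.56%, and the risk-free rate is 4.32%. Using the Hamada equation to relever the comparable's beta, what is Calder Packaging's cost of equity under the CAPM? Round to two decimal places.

24.40%

β_L = β_U × [1 + (1 − t)(D/E)] = 1.304 × [1 + (1 − 0.30) × 1.61]
    = 1.304 × [1 + 0.70 × 1.61] = 1.304 × 2.1270 = 2.7736
MRP = 11.56% − 4.32% = 7.24%
E(R) = R_f + β_L × MRP = 4.32% + 2.7736 × 7.24% = 24.40%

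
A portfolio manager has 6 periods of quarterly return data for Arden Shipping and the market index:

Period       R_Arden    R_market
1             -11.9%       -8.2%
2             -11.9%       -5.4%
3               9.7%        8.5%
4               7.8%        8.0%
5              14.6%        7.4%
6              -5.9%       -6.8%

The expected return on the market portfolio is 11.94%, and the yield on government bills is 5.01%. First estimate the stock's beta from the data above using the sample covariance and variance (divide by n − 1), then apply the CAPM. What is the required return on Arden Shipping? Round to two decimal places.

Mean R_i = (-11.9 − 11.9 + 9.7 + 7.8 + 14.6 − 5.9) / 6 = 0.4000%
Mean R_m = (-8.2 − 5.4 + 8.5 + 8.0 + 7.4 − 6.8) / 6 = 0.5833%
Σ(R_i − R̄_i)(R_m − R̄_m) = 453.4500  ⇒  Cov = 453.4500 / 5 = 90.6900
Σ(R_m − R̄_m)² = 331.6083  ⇒  Var(R_m) = 331.6083 / 5 = 66.3217
β = Cov / Var(R_m) = 90.6900 / 66.3217 = 1.3674
MRP = 11.94% − 5.01% = 6.93%
E(R) = R_f + β × MRP = 5.01% + 1.3674 × 6.93% = 14.49%

14.49%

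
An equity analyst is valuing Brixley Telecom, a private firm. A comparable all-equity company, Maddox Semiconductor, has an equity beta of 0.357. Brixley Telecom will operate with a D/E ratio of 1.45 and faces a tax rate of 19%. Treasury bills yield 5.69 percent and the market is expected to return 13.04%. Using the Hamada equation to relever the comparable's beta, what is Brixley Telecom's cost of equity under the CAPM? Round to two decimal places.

11.40%

β_L = β_U × [1 + (1 − t)(D/E)] = 0.357 × [1 + (1 − 0.19) × 1.45]
    = 0.357 × [1 + 0.81 × 1.45] = 0.357 × 2.1745 = 0.7763
MRP = 13.04% − 5.69% = 7.35%
E(R) = R_f + β_L × MRP = 5.69% + 0.7763 × 7.35% = 11.40%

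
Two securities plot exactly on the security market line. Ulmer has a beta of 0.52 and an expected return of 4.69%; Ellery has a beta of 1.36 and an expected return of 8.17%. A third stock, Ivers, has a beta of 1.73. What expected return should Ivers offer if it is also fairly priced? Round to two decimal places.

MRP (SML slope) = (8.17% − 4.69%) / (1.36 − 0.52) = 3.48% / 0.84 = 4.1429%
R_f (intercept) = 4.69% − 0.52 × 4.1429% = 2.5357%
E(R_Ivers) = R_f + β × MRP = 2.5357% + 1.73 × 4.1429% = 9.70%

9.70%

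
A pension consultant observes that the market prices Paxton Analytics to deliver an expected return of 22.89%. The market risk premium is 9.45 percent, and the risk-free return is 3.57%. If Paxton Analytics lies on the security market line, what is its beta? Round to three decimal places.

2.044

β = (E(R) − R_f) / MRP = (22.89% − 3.57%) / 9.45% = 19.32% / 9.45% = 2.044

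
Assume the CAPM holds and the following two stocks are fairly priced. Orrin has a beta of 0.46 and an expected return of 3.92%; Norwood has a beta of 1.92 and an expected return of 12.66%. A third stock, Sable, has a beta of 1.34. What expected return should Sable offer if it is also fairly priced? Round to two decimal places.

MRP (SML slope) = (12.66% − 3.92%) / (1.92 − 0.46) = 8.74% / 1.46 = 5.9863%
R_f (intercept) = 3.92% − 0.46 × 5.9863% = 1.1663%
E(R_Sable) = R_f + β × MRP = 1.1663% + 1.34 × 5.9863% = 9.19%

9.19%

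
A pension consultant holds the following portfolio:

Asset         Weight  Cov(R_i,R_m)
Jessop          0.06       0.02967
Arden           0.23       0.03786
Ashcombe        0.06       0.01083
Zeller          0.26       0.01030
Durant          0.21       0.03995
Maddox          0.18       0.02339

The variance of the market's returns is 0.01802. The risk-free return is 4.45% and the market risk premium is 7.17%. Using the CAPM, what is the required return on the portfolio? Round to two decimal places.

β_Jessop = 0.02967 / 0.01802 = 1.6465
β_Arden = 0.03786 / 0.01802 = 2.1010
β_Ashcombe = 0.01083 / 0.01802 = 0.6010
β_Zeller = 0.01030 / 0.01802 = 0.5716
β_Durant = 0.03995 / 0.01802 = 2.2170
β_Maddox = 0.02339 / 0.01802 = 1.2980
β_P = Σ w_i β_i = 0.06×1.6465 + 0.23×2.1010 + 0.06×0.6010 + 0.26×0.5716 + 0.21×2.2170 + 0.18×1.2980 = 1.4659
E(R_P) = R_f + β_P × MRP = 4.45% + 1.4659 × 7.17% = 14.96%

14.96%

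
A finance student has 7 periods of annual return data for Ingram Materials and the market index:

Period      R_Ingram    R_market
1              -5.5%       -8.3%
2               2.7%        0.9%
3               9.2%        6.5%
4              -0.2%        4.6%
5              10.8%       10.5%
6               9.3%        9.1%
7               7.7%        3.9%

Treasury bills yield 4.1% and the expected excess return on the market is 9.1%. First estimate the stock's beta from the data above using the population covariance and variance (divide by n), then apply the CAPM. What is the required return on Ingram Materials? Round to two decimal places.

11.93%

Mean R_i = (-5.5 + 2.7 + 9.2 − 0.2 + 10.8 + 9.3 + 7.7) / 7 = 4.8571%
Mean R_m = (-8.3 + 0.9 + 6.5 + 4.6 + 10.5 + 9.1 + 3.9) / 7 = 3.8857%
Σ(R_i − R̄_i)(R_m − R̄_m) = 202.9057  ⇒  Cov = 202.9057 / 7 = 28.9865
Σ(R_m − R̄_m)² = 235.6886  ⇒  Var(R_m) = 235.6886 / 7 = 33.6698
β = Cov / Var(R_m) = 28.9865 / 33.6698 = 0.8609
E(R) = R_f + β × MRP = 4.1% + 0.8609 × 9.1% = 11.93%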